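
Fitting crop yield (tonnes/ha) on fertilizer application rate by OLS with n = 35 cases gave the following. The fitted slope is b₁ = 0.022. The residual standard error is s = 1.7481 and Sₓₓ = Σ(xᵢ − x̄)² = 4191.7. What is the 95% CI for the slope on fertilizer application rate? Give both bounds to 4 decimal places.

(-0.0329, 0.0769)

SE(b₁) = s/√Sₓₓ = 1.7481/√4191.7 = 0.0270005.
df = n − 2 = 33.
t* = t_{0.025, 33} = 2.034515.
Margin = t* × SE = 2.034515 × 0.0270005 = 0.054933.
CI: 0.022 ± 0.054933 → (-0.0329, 0.0769).
With 95% confidence, each one-unit increase in fertilizer application rate is associated with a change of between -0.0329 and 0.0769 tonnes/ha in crop yield.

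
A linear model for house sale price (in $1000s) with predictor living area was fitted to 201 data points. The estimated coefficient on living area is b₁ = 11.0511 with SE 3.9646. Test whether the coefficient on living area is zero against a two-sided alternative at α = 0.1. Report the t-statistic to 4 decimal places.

H₀: β₁ = 0 vs H₁: β₁ ≠ 0.
t = (b₁ − β₁⁰)/SE = 11.0511 / 3.9646 = 2.7874.
df = n − 2 = 201 − 2 = 199.
Two-sided p ≈ 0.0058, which is < 0.1, so reject H₀.
There is evidence that living area is associated with house sale price.

t = 2.7874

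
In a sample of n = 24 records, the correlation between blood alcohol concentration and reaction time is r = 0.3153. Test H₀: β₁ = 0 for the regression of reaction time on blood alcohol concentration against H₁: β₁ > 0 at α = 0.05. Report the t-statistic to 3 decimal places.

t = 1.558

t = r·√(n − 2)/√(1 − r²) = 0.3153·√22/√0.900586 = 1.558.
df = n − 2 = 22.
One-sided p ≈ 0.0667, which is ≥ 0.05, so fail to reject H₀.
The data do not give significant evidence of a linear association between blood alcohol concentration and reaction time.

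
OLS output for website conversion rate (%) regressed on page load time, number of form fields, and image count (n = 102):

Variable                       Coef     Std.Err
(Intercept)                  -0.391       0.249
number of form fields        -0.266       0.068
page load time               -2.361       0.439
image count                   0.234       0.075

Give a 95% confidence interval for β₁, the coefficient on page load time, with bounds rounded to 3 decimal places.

Read off: b = -2.361, SE = 0.439 for page load time.
df = n − k − 1 = 102 − 3 − 1 = 98.
t* = t_{0.025, 98} = 1.984467.
Margin = t* × SE = 1.984467 × 0.439 = 0.87118.
CI: -2.361 ± 0.87118 → (-3.232, -1.490).

(-3.232, -1.490)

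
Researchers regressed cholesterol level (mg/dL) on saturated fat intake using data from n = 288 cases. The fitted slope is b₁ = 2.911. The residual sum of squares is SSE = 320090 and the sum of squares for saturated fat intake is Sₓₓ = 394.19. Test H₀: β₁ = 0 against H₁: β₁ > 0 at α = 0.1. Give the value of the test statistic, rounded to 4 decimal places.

MSE = SSE/(n − 2) = 320090/286 = 1119.2.
SE(b₁) = √(MSE/Sₓₓ) = √(1119.2/394.19) = 1.685.
t = 2.911 / 1.685 = 1.7276.
df = n − 2 = 286.
One-sided p ≈ 0.0426, which is < 0.1, so reject H₀.
There is evidence that the true slope on saturated fat intake is positive.

t = 1.7276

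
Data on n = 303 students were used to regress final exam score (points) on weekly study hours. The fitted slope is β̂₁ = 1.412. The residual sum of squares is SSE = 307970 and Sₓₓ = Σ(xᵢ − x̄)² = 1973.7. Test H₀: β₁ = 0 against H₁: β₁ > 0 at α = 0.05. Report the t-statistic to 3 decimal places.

MSE = SSE/(n − 2) = 307970/301 = 1023.16.
SE(β̂₁) = √(MSE/Sₓₓ) = √(1023.16/1973.7) = 0.719997.
t = 1.412 / 0.719997 = 1.961.
df = n − 2 = 301.
One-sided p ≈ 0.0254, which is < 0.05, so reject H₀.
There is evidence that the true slope on weekly study hours is positive.

t = 1.961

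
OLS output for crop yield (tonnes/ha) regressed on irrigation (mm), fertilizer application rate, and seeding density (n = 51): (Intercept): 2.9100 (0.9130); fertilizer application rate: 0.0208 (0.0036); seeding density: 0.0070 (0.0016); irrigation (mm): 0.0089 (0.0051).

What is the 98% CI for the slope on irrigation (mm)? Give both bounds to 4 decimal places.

Read off: b = 0.0089, SE = 0.0051 for irrigation (mm).
df = n − k − 1 = 51 − 3 − 1 = 47.
t* = t_{0.01, 47} = 2.408345.
Margin = t* × SE = 2.408345 × 0.0051 = 0.012283.
CI: 0.0089 ± 0.012283 → (-0.0034, 0.0212).

(-0.0034, 0.0212)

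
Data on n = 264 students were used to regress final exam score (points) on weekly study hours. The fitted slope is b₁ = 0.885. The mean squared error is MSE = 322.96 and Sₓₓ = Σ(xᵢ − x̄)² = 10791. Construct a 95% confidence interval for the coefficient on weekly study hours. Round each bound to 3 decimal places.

SE(b₁) = √(MSE/Sₓₓ) = √(322.96/10791) = 0.172999.
df = n − 2 = 262.
t* = t_{0.025, 262} = 1.96906.
Margin = t* × SE = 1.96906 × 0.172999 = 0.34065.
CI: 0.885 ± 0.34065 → (0.544, 1.226).
With 95% confidence, each one-unit increase in weekly study hours is associated with a change of between 0.544 and 1.226 points in final exam score.

(0.544, 1.226)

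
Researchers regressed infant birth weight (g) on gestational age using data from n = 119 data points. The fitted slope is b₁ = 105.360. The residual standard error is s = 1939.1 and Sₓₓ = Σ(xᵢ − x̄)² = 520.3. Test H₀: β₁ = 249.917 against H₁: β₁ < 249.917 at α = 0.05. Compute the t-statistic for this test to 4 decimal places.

SE(b₁) = s/√Sₓₓ = 1939.1/√520.3 = 85.0106.
t = (105.360 − 249.917) / 85.0106 = -1.7005.
df = n − 2 = 117.
One-sided p ≈ 0.0459, which is < 0.05, so reject H₀.
There is evidence that the true slope on gestational age is below 249.917 g per unit.

t = -1.7005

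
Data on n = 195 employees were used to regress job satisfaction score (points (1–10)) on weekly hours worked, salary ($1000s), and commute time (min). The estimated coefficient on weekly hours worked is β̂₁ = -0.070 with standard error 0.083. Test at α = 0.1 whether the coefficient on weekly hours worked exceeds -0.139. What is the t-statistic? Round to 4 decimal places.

H₀: β₁ = -0.139 vs H₁: β₁ > -0.139.
t = (β̂₁ − β₁⁰)/SE = (-0.070 − (-0.139)) / 0.083 = 0.8313.
df = n − k − 1 = 195 − 3 − 1 = 191.
One-sided p ≈ 0.2034, which is ≥ 0.1, so fail to reject H₀.
The data do not give significant evidence that the true slope on weekly hours worked exceeds -0.139 points (1–10) per unit, holding the other predictors fixed.

t = 0.8313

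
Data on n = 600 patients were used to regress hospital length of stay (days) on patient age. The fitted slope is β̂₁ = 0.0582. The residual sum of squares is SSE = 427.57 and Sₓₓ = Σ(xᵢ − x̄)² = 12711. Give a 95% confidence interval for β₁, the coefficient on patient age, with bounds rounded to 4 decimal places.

MSE = SSE/(n − 2) = 427.57/598 = 0.715.
SE(β̂₁) = √(MSE/Sₓₓ) = √(0.715/12711) = 0.00750003.
df = n − 2 = 598.
t* = t_{0.025, 598} = 1.963939.
Margin = t* × SE = 1.963939 × 0.00750003 = 0.014730.
CI: 0.0582 ± 0.014730 → (0.0435, 0.0729).
With 95% confidence, each one-unit increase in patient age is associated with a change of between 0.0435 and 0.0729 days in hospital length of stay.

(0.0435, 0.0729)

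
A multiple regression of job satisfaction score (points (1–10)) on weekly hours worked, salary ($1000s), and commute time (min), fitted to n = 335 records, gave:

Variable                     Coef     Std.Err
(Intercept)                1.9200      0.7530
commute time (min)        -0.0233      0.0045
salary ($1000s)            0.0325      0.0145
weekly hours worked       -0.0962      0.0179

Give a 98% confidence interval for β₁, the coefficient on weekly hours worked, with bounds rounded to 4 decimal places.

(-0.1380, -0.0544)

Read off: b = -0.0962, SE = 0.0179 for weekly hours worked.
df = n − k − 1 = 335 − 3 − 1 = 331.
t* = t_{0.01, 331} = 2.337666.
Margin = t* × SE = 2.337666 × 0.0179 = 0.041844.
CI: -0.0962 ± 0.041844 → (-0.1380, -0.0544).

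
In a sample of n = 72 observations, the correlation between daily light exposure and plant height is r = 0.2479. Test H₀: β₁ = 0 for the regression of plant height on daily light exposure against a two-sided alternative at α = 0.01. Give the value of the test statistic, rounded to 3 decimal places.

t = r·√(n − 2)/√(1 − r²) = 0.2479·√70/√0.938546 = 2.141.
df = n − 2 = 70.
Two-sided p ≈ 0.0358, which is ≥ 0.01, so fail to reject H₀.
The data do not give significant evidence of a linear association between daily light exposure and plant height.

t = 2.141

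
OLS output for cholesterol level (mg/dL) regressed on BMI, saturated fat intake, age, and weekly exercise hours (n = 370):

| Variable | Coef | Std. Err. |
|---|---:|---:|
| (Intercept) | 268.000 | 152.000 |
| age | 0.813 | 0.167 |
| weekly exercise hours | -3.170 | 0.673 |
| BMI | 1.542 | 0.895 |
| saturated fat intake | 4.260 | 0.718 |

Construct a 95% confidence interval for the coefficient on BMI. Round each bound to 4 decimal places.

Read off: b = 1.542, SE = 0.895 for BMI.
df = n − k − 1 = 370 − 4 − 1 = 365.
t* = t_{0.025, 365} = 1.966485.
Margin = t* × SE = 1.966485 × 0.895 = 1.760004.
CI: 1.542 ± 1.760004 → (-0.2180, 3.3020).

(-0.2180, 3.3020)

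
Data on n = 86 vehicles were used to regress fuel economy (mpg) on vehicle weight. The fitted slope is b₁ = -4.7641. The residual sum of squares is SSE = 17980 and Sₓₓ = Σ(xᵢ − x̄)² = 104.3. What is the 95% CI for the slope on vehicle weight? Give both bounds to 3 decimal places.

(-7.613, -1.915)

MSE = SSE/(n − 2) = 17980/84 = 214.048.
SE(b₁) = √(MSE/Sₓₓ) = √(214.048/104.3) = 1.43256.
df = n − 2 = 84.
t* = t_{0.025, 84} = 1.98861.
Margin = t* × SE = 1.98861 × 1.43256 = 2.84880.
CI: -4.7641 ± 2.84880 → (-7.613, -1.915).
With 95% confidence, each one-unit increase in vehicle weight is associated with a change of between -7.613 and -1.915 mpg in fuel economy.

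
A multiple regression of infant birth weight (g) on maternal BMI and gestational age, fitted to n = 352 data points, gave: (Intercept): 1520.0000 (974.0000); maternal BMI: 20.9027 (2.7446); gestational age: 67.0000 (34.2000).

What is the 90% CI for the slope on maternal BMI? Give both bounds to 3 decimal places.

(16.376, 25.429)

Read off: b = 20.9027, SE = 2.7446 for maternal BMI.
df = n − k − 1 = 352 − 2 − 1 = 349.
t* = t_{0.05, 349} = 1.649231.
Margin = t* × SE = 1.649231 × 2.7446 = 4.52648.
CI: 20.9027 ± 4.52648 → (16.376, 25.429).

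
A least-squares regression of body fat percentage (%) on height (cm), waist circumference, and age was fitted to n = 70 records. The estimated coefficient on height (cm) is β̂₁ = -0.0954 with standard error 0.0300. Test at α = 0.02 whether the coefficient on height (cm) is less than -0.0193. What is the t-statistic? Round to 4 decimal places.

t = -2.5367

H₀: β₁ = -0.0193 vs H₁: β₁ < -0.0193.
t = (β̂₁ − β₁⁰)/SE = (-0.0954 − (-0.0193)) / 0.0300 = -2.5367.
df = n − k − 1 = 70 − 3 − 1 = 66.
One-sided p ≈ 0.0068, which is < 0.02, so reject H₀.
There is evidence that the true slope on height (cm) is below -0.0193 % per unit, holding the other predictors fixed.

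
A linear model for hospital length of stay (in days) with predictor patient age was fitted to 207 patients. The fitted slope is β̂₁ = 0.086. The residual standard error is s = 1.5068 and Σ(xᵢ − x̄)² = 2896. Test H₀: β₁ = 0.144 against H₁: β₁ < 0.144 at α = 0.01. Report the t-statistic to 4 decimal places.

t = -2.0714

SE(β̂₁) = s/√Sₓₓ = 1.5068/√2896 = 0.0279999.
t = (0.086 − 0.144) / 0.0279999 = -2.0714.
df = n − 2 = 205.
One-sided p ≈ 0.0198, which is ≥ 0.01, so fail to reject H₀.
The data do not give significant evidence that the true slope on patient age is below 0.144 days per unit.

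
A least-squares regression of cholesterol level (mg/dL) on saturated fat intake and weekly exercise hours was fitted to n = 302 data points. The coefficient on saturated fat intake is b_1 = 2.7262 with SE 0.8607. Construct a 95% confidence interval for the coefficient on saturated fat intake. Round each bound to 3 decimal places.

(1.032, 4.420)

df = n − k − 1 = 302 − 2 − 1 = 299.
t* = t_{0.025, 299} = 1.96793.
Margin = t* × SE = 1.96793 × 0.8607 = 1.69380.
CI: 2.7262 ± 1.69380 → (1.032, 4.420).
With 95% confidence, each one-unit increase in saturated fat intake is associated with a change of between 1.032 and 4.420 mg/dL in cholesterol level, holding the other predictors fixed.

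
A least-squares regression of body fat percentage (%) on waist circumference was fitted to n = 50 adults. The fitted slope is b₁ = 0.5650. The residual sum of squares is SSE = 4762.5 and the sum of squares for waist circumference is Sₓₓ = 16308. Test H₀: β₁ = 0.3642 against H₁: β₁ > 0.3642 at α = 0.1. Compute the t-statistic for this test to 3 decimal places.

MSE = SSE/(n − 2) = 4762.5/48 = 99.2188.
SE(b₁) = √(MSE/Sₓₓ) = √(99.2188/16308) = 0.0780003.
t = (0.5650 − 0.3642) / 0.0780003 = 2.574.
df = n − 2 = 48.
One-sided p ≈ 0.0066, which is < 0.1, so reject H₀.
There is evidence that the true slope on waist circumference exceeds 0.3642 % per unit.

t = 2.574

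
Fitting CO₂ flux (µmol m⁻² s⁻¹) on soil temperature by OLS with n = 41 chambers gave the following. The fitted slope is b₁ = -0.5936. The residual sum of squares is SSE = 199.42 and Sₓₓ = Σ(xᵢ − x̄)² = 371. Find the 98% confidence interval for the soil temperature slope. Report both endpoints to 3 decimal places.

MSE = SSE/(n − 2) = 199.42/39 = 5.11333.
SE(b₁) = √(MSE/Sₓₓ) = √(5.11333/371) = 0.117399.
df = n − 2 = 39.
t* = t_{0.01, 39} = 2.425841.
Margin = t* × SE = 2.425841 × 0.117399 = 0.28479.
CI: -0.5936 ± 0.28479 → (-0.878, -0.309).
With 98% confidence, each one-unit increase in soil temperature is associated with a change of between -0.878 and -0.309 µmol m⁻² s⁻¹ in CO₂ flux.

(-0.878, -0.309)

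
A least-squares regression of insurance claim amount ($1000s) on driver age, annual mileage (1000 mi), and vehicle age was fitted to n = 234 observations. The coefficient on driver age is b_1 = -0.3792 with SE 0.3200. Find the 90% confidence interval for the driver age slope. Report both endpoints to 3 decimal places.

(-0.908, 0.149)

df = n − k − 1 = 234 − 3 − 1 = 230.
t* = t_{0.05, 230} = 1.651506.
Margin = t* × SE = 1.651506 × 0.3200 = 0.52848.
CI: -0.3792 ± 0.52848 → (-0.908, 0.149).
With 90% confidence, each one-unit increase in driver age is associated with a change of between -0.908 and 0.149 $1000s in insurance claim amount, holding the other predictors fixed.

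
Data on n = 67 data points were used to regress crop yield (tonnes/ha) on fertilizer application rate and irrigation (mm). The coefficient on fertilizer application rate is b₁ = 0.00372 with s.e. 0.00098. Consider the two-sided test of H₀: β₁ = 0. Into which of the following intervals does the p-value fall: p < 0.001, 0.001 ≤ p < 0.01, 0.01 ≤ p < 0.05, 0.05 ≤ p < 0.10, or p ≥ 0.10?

t = 0.00372 / 0.00098 = 3.796.
df = n − k − 1 = 67 − 2 − 1 = 64.
Two-sided p = 2·P(T_{64} > |t|) ≈ 0.0003.
So p < 0.001.

p < 0.001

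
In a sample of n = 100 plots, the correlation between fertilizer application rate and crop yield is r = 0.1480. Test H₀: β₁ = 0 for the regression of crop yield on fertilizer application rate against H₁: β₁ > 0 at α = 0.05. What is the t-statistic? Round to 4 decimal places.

t = r·√(n − 2)/√(1 − r²) = 0.1480·√98/√0.978096 = 1.4814.
df = n − 2 = 98.
One-sided p ≈ 0.0708, which is ≥ 0.05, so fail to reject H₀.
The data do not give significant evidence of a linear association between fertilizer application rate and crop yield.

t = 1.4814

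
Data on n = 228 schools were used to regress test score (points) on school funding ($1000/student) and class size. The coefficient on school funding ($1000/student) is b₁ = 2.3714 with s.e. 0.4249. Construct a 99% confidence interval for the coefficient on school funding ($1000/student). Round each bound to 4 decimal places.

df = n − k − 1 = 228 − 2 − 1 = 225.
t* = t_{0.005, 225} = 2.597856.
Margin = t* × SE = 2.597856 × 0.4249 = 1.103829.
CI: 2.3714 ± 1.103829 → (1.2676, 3.4752).
With 99% confidence, each one-unit increase in school funding ($1000/student) is associated with a change of between 1.2676 and 3.4752 points in test score, holding the other predictors fixed.

(1.2676, 3.4752)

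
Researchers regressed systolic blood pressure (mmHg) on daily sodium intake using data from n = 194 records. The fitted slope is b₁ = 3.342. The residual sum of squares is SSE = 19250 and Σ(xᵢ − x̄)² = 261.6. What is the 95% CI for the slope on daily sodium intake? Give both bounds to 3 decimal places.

MSE = SSE/(n − 2) = 19250/192 = 100.26.
SE(b₁) = √(MSE/Sₓₓ) = √(100.26/261.6) = 0.619079.
df = n − 2 = 192.
t* = t_{0.025, 192} = 1.972396.
Margin = t* × SE = 1.972396 × 0.619079 = 1.22107.
CI: 3.342 ± 1.22107 → (2.121, 4.563).
With 95% confidence, each one-unit increase in daily sodium intake is associated with a change of between 2.121 and 4.563 mmHg in systolic blood pressure.

(2.121, 4.563)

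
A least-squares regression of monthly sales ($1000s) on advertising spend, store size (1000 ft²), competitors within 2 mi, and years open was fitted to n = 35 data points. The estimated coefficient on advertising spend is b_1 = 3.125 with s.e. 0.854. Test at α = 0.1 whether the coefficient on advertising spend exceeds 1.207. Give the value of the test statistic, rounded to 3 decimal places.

t = 2.246

H₀: β₁ = 1.207 vs H₁: β₁ > 1.207.
t = (b_1 − β₁⁰)/SE = (3.125 − 1.207) / 0.854 = 2.246.
df = n − k − 1 = 35 − 4 − 1 = 30.
One-sided p ≈ 0.0161, which is < 0.1, so reject H₀.
There is evidence that the true slope on advertising spend exceeds 1.207 $1000s per unit, holding the other predictors fixed.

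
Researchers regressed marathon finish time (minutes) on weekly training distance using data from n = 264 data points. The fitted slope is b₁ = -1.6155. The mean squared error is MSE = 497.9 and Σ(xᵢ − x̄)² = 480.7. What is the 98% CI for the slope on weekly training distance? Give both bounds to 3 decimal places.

(-3.998, 0.767)

SE(b₁) = √(MSE/Sₓₓ) = √(497.9/480.7) = 1.01773.
df = n − 2 = 262.
t* = t_{0.01, 262} = 2.340665.
Margin = t* × SE = 2.340665 × 1.01773 = 2.38217.
CI: -1.6155 ± 2.38217 → (-3.998, 0.767).
With 98% confidence, each one-unit increase in weekly training distance is associated with a change of between -3.998 and 0.767 minutes in marathon finish time.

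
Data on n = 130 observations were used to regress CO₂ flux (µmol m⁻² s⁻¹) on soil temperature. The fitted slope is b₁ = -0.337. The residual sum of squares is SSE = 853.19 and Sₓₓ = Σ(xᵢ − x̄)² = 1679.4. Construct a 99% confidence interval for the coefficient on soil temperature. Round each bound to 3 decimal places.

MSE = SSE/(n − 2) = 853.19/128 = 6.66555.
SE(b₁) = √(MSE/Sₓₓ) = √(6.66555/1679.4) = 0.063.
df = n − 2 = 128.
t* = t_{0.005, 128} = 2.614785.
Margin = t* × SE = 2.614785 × 0.063 = 0.16473.
CI: -0.337 ± 0.16473 → (-0.502, -0.172).
With 99% confidence, each one-unit increase in soil temperature is associated with a change of between -0.502 and -0.172 µmol m⁻² s⁻¹ in CO₂ flux.

(-0.502, -0.172)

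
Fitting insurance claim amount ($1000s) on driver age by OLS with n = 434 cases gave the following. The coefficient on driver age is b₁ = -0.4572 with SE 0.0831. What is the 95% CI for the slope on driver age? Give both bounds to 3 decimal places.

(-0.621, -0.294)

df = n − 2 = 434 − 2 = 432.
t* = t_{0.025, 432} = 1.965471.
Margin = t* × SE = 1.965471 × 0.0831 = 0.16333.
CI: -0.4572 ± 0.16333 → (-0.621, -0.294).
With 95% confidence, each one-unit increase in driver age is associated with a change of between -0.621 and -0.294 $1000s in insurance claim amount.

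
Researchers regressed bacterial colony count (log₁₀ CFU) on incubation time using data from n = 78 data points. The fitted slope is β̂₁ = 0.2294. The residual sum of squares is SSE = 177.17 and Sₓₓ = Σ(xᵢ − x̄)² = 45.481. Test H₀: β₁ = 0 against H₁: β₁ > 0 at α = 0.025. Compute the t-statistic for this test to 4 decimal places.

t = 1.0133

MSE = SSE/(n − 2) = 177.17/76 = 2.33118.
SE(β̂₁) = √(MSE/Sₓₓ) = √(2.33118/45.481) = 0.226398.
t = 0.2294 / 0.226398 = 1.0133.
df = n − 2 = 76.
One-sided p ≈ 0.1571, which is ≥ 0.025, so fail to reject H₀.
The data do not give significant evidence that the true slope on incubation time is positive.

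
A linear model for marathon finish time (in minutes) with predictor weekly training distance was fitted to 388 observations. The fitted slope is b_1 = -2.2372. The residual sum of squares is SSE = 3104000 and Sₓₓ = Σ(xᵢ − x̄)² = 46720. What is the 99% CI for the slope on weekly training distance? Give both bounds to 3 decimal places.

(-3.311, -1.163)

MSE = SSE/(n − 2) = 3104000/386 = 8041.45.
SE(b_1) = √(MSE/Sₓₓ) = √(8041.45/46720) = 0.414874.
df = n − 2 = 386.
t* = t_{0.005, 386} = 2.588626.
Margin = t* × SE = 2.588626 × 0.414874 = 1.07395.
CI: -2.2372 ± 1.07395 → (-3.311, -1.163).
With 99% confidence, each one-unit increase in weekly training distance is associated with a change of between -3.311 and -1.163 minutes in marathon finish time.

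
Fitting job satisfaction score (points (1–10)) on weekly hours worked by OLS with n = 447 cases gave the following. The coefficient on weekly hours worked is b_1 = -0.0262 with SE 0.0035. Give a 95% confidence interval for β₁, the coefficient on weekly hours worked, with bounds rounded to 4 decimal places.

df = n − 2 = 447 − 2 = 445.
t* = t_{0.025, 445} = 1.965309.
Margin = t* × SE = 1.965309 × 0.0035 = 0.006879.
CI: -0.0262 ± 0.006879 → (-0.0331, -0.0193).
With 95% confidence, each one-unit increase in weekly hours worked is associated with a change of between -0.0331 and -0.0193 points (1–10) in job satisfaction score.

(-0.0331, -0.0193)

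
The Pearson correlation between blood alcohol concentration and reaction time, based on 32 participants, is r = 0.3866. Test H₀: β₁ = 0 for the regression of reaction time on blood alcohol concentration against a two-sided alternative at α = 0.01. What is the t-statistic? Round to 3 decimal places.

t = r·√(n − 2)/√(1 − r²) = 0.3866·√30/√0.85054 = 2.296.
df = n − 2 = 30.
Two-sided p ≈ 0.0288, which is ≥ 0.01, so fail to reject H₀.
The data do not give significant evidence of a linear association between blood alcohol concentration and reaction time.

t = 2.296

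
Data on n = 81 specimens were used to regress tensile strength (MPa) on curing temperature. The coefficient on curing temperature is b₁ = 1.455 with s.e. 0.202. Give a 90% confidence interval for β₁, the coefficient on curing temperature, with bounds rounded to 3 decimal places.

(1.119, 1.791)

df = n − 2 = 81 − 2 = 79.
t* = t_{0.05, 79} = 1.664371.
Margin = t* × SE = 1.664371 × 0.202 = 0.33620.
CI: 1.455 ± 0.33620 → (1.119, 1.791).
With 90% confidence, each one-unit increase in curing temperature is associated with a change of between 1.119 and 1.791 MPa in tensile strength.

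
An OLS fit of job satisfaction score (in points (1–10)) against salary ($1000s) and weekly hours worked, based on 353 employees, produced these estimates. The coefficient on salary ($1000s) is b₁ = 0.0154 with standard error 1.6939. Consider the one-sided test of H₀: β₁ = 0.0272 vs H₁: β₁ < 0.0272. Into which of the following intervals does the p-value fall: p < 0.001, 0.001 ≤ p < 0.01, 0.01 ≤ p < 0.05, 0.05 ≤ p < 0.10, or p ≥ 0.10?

t = (0.0154 − 0.0272) / 1.6939 = -0.007.
df = n − k − 1 = 353 − 2 − 1 = 350.
One-sided p = P(T_{350} < t) ≈ 0.4972.
So p ≥ 0.10.

p ≥ 0.10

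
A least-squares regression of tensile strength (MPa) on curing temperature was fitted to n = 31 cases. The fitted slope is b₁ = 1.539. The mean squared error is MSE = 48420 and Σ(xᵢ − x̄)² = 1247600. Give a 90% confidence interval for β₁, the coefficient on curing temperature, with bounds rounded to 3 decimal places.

(1.204, 1.874)

SE(b₁) = √(MSE/Sₓₓ) = √(48420/1247600) = 0.197004.
df = n − 2 = 29.
t* = t_{0.05, 29} = 1.699127.
Margin = t* × SE = 1.699127 × 0.197004 = 0.33473.
CI: 1.539 ± 0.33473 → (1.204, 1.874).
With 90% confidence, each one-unit increase in curing temperature is associated with a change of between 1.204 and 1.874 MPa in tensile strength.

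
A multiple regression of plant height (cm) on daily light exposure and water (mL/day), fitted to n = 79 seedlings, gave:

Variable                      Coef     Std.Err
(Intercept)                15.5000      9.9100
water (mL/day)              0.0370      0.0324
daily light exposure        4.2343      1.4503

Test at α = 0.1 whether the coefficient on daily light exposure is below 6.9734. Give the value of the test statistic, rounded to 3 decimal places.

t = -1.889

Read off: b = 4.2343, SE = 1.4503 for daily light exposure.
H₀: β₁ = 6.9734 vs H₁: β₁ < 6.9734.
t = (4.2343 − 6.9734) / 1.4503 = -1.889.
df = n − k − 1 = 79 − 2 − 1 = 76.
One-sided p ≈ 0.0314, which is < 0.1, so reject H₀.
There is evidence that the true slope on daily light exposure is below 6.9734 cm per unit, holding the other predictors fixed.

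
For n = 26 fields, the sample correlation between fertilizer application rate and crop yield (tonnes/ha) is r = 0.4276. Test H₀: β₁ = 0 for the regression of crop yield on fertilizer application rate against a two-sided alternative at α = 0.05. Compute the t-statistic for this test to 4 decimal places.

t = 2.3173

t = r·√(n − 2)/√(1 − r²) = 0.4276·√24/√0.817158 = 2.3173.
df = n − 2 = 24.
Two-sided p ≈ 0.0293, which is < 0.05, so reject H₀.
There is evidence of a linear association between fertilizer application rate and crop yield.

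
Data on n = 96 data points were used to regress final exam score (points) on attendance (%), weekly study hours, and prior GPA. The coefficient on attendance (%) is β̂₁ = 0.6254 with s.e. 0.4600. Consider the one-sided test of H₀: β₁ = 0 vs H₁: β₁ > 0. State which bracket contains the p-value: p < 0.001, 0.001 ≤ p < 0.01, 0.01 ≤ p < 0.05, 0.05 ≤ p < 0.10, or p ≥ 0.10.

0.05 ≤ p < 0.10

t = 0.6254 / 0.4600 = 1.360.
df = n − k − 1 = 96 − 3 − 1 = 92.
One-sided p = P(T_{92} > t) ≈ 0.0886.
So 0.05 ≤ p < 0.10.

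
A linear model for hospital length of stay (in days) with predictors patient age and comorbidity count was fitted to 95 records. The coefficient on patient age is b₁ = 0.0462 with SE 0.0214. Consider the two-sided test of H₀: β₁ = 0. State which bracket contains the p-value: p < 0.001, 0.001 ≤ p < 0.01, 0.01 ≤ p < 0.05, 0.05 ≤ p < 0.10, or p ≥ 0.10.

0.01 ≤ p < 0.05

t = 0.0462 / 0.0214 = 2.159.
df = n − k − 1 = 95 − 2 − 1 = 92.
Two-sided p = 2·P(T_{92} > |t|) ≈ 0.0335.
So 0.01 ≤ p < 0.05.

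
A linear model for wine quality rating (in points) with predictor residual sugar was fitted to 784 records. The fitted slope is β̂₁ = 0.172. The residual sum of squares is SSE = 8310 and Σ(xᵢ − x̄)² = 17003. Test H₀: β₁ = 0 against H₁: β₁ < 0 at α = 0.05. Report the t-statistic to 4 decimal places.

MSE = SSE/(n − 2) = 8310/782 = 10.6266.
SE(β̂₁) = √(MSE/Sₓₓ) = √(10.6266/17003) = 0.0249997.
t = 0.172 / 0.0249997 = 6.8801.
df = n − 2 = 782.
One-sided p ≈ 1.0000, which is ≥ 0.05, so fail to reject H₀.
The data do not give significant evidence that the true slope on residual sugar is negative.

t = 6.8801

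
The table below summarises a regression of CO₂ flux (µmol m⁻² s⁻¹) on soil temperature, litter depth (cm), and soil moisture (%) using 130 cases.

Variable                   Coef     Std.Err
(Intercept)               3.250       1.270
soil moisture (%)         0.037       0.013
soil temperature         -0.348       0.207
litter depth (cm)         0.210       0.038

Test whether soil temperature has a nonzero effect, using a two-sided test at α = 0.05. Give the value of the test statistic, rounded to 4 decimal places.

Read off: b = -0.348, SE = 0.207 for soil temperature.
H₀: β₁ = 0 vs H₁: β₁ ≠ 0.
t = -0.348 / 0.207 = -1.6812.
df = n − k − 1 = 130 − 3 − 1 = 126.
Two-sided p ≈ 0.0952, which is ≥ 0.05, so fail to reject H₀.
The data do not give significant evidence of an association between soil temperature and CO₂ flux, after adjusting for the other predictors.

t = -1.6812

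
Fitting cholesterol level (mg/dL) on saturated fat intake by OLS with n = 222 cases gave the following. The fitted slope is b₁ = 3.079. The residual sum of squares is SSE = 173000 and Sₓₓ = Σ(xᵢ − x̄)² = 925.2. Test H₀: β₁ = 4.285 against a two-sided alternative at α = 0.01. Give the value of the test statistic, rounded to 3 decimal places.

MSE = SSE/(n − 2) = 173000/220 = 786.364.
SE(b₁) = √(MSE/Sₓₓ) = √(786.364/925.2) = 0.921921.
t = (3.079 − 4.285) / 0.921921 = -1.308.
df = n − 2 = 220.
Two-sided p ≈ 0.1922, which is ≥ 0.01, so fail to reject H₀.
The data are consistent with a true slope of 4.285 mg/dL per unit of saturated fat intake.

t = -1.308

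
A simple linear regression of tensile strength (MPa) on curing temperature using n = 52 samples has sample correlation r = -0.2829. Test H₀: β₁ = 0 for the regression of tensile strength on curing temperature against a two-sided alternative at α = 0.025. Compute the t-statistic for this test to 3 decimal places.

t = r·√(n − 2)/√(1 − r²) = -0.2829·√50/√0.919968 = -2.086.
df = n − 2 = 50.
Two-sided p ≈ 0.0421, which is ≥ 0.025, so fail to reject H₀.
The data do not give significant evidence of a linear association between curing temperature and tensile strength.

t = -2.086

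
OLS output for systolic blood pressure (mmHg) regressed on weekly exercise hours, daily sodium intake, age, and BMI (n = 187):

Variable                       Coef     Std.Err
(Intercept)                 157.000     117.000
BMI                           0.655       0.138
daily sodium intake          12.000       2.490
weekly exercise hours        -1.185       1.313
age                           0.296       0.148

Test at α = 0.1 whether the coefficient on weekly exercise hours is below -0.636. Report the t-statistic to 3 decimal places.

t = -0.418

Read off: b = -1.185, SE = 1.313 for weekly exercise hours.
H₀: β₁ = -0.636 vs H₁: β₁ < -0.636.
t = (-1.185 − (-0.636)) / 1.313 = -0.418.
df = n − k − 1 = 187 − 4 − 1 = 182.
One-sided p ≈ 0.3382, which is ≥ 0.1, so fail to reject H₀.
The data do not give significant evidence that the true slope on weekly exercise hours is below -0.636 mmHg per unit, holding the other predictors fixed.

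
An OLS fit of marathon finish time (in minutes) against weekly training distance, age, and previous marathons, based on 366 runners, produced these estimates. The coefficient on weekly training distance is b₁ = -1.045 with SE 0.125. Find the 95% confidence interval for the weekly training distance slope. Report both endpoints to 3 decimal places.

(-1.291, -0.799)

df = n − k − 1 = 366 − 3 − 1 = 362.
t* = t_{0.025, 362} = 1.966539.
Margin = t* × SE = 1.966539 × 0.125 = 0.24582.
CI: -1.045 ± 0.24582 → (-1.291, -0.799).
With 95% confidence, each one-unit increase in weekly training distance is associated with a change of between -1.291 and -0.799 minutes in marathon finish time, holding the other predictors fixed.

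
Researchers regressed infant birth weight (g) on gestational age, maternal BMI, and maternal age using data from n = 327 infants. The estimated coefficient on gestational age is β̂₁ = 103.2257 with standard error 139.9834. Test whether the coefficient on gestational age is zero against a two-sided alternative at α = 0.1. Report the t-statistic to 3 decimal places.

H₀: β₁ = 0 vs H₁: β₁ ≠ 0.
t = (β̂₁ − β₁⁰)/SE = 103.2257 / 139.9834 = 0.737.
df = n − k − 1 = 327 − 3 − 1 = 323.
Two-sided p ≈ 0.4614, which is ≥ 0.1, so fail to reject H₀.
The data do not give significant evidence of an association between gestational age and infant birth weight, after adjusting for the other predictors.

t = 0.737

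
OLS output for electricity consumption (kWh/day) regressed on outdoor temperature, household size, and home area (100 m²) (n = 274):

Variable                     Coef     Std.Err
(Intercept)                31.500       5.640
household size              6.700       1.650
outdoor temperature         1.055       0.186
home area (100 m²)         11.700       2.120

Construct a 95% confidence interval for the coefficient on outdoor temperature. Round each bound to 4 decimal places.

(0.6888, 1.4212)

Read off: b = 1.055, SE = 0.186 for outdoor temperature.
df = n − k − 1 = 274 − 3 − 1 = 270.
t* = t_{0.025, 270} = 1.968789.
Margin = t* × SE = 1.968789 × 0.186 = 0.366195.
CI: 1.055 ± 0.366195 → (0.6888, 1.4212).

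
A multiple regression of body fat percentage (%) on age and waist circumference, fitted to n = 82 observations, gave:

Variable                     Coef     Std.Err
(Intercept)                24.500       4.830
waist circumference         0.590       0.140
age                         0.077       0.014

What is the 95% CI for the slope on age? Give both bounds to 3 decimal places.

Read off: b = 0.077, SE = 0.014 for age.
df = n − k − 1 = 82 − 2 − 1 = 79.
t* = t_{0.025, 79} = 1.99045.
Margin = t* × SE = 1.99045 × 0.014 = 0.02787.
CI: 0.077 ± 0.02787 → (0.049, 0.105).

(0.049, 0.105)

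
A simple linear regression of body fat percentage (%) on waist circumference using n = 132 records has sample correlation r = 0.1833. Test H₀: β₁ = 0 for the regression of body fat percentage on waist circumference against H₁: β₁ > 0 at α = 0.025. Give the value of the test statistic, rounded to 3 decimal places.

t = r·√(n − 2)/√(1 − r²) = 0.1833·√130/√0.966401 = 2.126.
df = n − 2 = 130.
One-sided p ≈ 0.0177, which is < 0.025, so reject H₀.
There is evidence of a linear association between waist circumference and body fat percentage.

t = 2.126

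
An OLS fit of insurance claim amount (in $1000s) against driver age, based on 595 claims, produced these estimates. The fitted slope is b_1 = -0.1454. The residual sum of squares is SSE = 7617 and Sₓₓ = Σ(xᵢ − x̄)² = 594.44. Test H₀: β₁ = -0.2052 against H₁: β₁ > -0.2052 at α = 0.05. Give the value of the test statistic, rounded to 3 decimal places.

t = 0.407

MSE = SSE/(n − 2) = 7617/593 = 12.8449.
SE(b_1) = √(MSE/Sₓₓ) = √(12.8449/594.44) = 0.146998.
t = (-0.1454 − (-0.2052)) / 0.146998 = 0.407.
df = n − 2 = 593.
One-sided p ≈ 0.3421, which is ≥ 0.05, so fail to reject H₀.
The data do not give significant evidence that the true slope on driver age exceeds -0.2052 $1000s per unit.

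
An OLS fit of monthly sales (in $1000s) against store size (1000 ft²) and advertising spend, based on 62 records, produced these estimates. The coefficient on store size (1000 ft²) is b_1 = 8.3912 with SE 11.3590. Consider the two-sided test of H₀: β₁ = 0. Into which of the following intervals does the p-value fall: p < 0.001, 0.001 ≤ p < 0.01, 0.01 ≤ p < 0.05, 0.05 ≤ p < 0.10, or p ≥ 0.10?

p ≥ 0.10

t = 8.3912 / 11.3590 = 0.739.
df = n − k − 1 = 62 − 2 − 1 = 59.
Two-sided p = 2·P(T_{59} > |t|) ≈ 0.4630.
So p ≥ 0.10.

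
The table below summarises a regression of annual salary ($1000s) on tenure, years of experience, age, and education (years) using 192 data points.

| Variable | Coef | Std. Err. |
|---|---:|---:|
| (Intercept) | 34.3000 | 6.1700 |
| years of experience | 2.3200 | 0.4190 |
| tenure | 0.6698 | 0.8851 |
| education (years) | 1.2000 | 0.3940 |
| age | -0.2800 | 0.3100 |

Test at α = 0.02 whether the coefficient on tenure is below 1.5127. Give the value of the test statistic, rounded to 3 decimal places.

Read off: b = 0.6698, SE = 0.8851 for tenure.
H₀: β₁ = 1.5127 vs H₁: β₁ < 1.5127.
t = (0.6698 − 1.5127) / 0.8851 = -0.952.
df = n − k − 1 = 192 − 4 − 1 = 187.
One-sided p ≈ 0.1711, which is ≥ 0.02, so fail to reject H₀.
The data do not give significant evidence that the true slope on tenure is below 1.5127 $1000s per unit, holding the other predictors fixed.

t = -0.952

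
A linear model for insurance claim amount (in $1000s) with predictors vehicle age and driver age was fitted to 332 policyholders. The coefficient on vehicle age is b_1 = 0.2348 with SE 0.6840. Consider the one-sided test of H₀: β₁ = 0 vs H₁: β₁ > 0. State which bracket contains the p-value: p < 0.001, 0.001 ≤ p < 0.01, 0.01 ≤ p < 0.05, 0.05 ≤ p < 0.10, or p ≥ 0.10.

t = 0.2348 / 0.6840 = 0.343.
df = n − k − 1 = 332 − 2 − 1 = 329.
One-sided p = P(T_{329} > t) ≈ 0.3658.
So p ≥ 0.10.

p ≥ 0.10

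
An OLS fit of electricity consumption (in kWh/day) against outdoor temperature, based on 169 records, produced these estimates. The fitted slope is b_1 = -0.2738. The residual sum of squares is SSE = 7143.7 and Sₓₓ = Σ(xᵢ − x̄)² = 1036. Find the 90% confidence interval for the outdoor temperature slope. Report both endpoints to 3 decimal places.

MSE = SSE/(n − 2) = 7143.7/167 = 42.7766.
SE(b_1) = √(MSE/Sₓₓ) = √(42.7766/1036) = 0.2032.
df = n − 2 = 167.
t* = t_{0.05, 167} = 1.654029.
Margin = t* × SE = 1.654029 × 0.2032 = 0.33610.
CI: -0.2738 ± 0.33610 → (-0.610, 0.062).
With 90% confidence, each one-unit increase in outdoor temperature is associated with a change of between -0.610 and 0.062 kWh/day in electricity consumption.

(-0.610, 0.062)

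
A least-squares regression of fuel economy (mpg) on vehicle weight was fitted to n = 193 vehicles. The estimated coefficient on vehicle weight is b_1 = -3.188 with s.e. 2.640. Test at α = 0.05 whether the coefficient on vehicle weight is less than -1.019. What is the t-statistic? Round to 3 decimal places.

t = -0.822

H₀: β₁ = -1.019 vs H₁: β₁ < -1.019.
t = (b_1 − β₁⁰)/SE = (-3.188 − (-1.019)) / 2.640 = -0.822.
df = n − 2 = 193 − 2 = 191.
One-sided p ≈ 0.2062, which is ≥ 0.05, so fail to reject H₀.
The data do not give significant evidence that the true slope on vehicle weight is below -1.019 mpg per unit.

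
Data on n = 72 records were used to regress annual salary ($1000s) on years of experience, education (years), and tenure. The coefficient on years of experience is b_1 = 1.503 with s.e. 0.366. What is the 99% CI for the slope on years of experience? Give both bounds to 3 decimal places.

(0.533, 2.473)

df = n − k − 1 = 72 − 3 − 1 = 68.
t* = t_{0.005, 68} = 2.650081.
Margin = t* × SE = 2.650081 × 0.366 = 0.96993.
CI: 1.503 ± 0.96993 → (0.533, 2.473).
With 99% confidence, each one-unit increase in years of experience is associated with a change of between 0.533 and 2.473 $1000s in annual salary, holding the other predictors fixed.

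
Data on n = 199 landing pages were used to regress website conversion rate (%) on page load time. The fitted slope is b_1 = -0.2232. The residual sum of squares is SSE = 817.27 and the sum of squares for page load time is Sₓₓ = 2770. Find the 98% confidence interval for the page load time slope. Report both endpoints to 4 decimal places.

(-0.3140, -0.1324)

MSE = SSE/(n − 2) = 817.27/197 = 4.14858.
SE(b_1) = √(MSE/Sₓₓ) = √(4.14858/2770) = 0.0386999.
df = n − 2 = 197.
t* = t_{0.01, 197} = 2.345425.
Margin = t* × SE = 2.345425 × 0.0386999 = 0.090768.
CI: -0.2232 ± 0.090768 → (-0.3140, -0.1324).
With 98% confidence, each one-unit increase in page load time is associated with a change of between -0.3140 and -0.1324 % in website conversion rate.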